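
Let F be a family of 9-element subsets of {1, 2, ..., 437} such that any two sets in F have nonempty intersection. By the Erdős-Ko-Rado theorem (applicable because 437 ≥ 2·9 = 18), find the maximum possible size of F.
max |F| = C(436, 8) = 30361247588490390

Erdős-Ko-Rado (1961): when n ≥ 2k, max |F| = C(n−1, k−1). The bound is attained by the star {A : i ∈ A} for any fixed i ∈ [n]. Here C(437−1, 9−1) = C(436, 8) = 30361247588490390.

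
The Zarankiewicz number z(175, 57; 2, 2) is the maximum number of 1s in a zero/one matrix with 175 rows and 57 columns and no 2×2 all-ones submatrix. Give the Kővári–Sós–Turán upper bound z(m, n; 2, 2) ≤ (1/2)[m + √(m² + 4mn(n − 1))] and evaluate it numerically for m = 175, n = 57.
z(175, 57; 2, 2) ≤ (1/2)[175 + √(175² + 4·175·57·56)] = (1/2)[175 + √2265025] = 840

Kővári–Sós–Turán: let r_1, ..., r_175 be the row sums and z = Σ r_i the total number of 1s. Each pair of columns can share at most one row with both entries 1 (else a 2×2 all-ones block appears), so Σ_i C(r_i, 2) ≤ C(57, 2) = 1596. By convexity Σ_i C(r_i, 2) ≥ 175·C(z/175, 2) = z(z − 175)/(2·175), giving z² − 175z − 175·57·56 ≤ 0 and hence z ≤ (1/2)[175 + √(30625 + 4·558600)] = (1/2)[175 + √2265025] ≈ (1/2)(175 + 1505) = 840.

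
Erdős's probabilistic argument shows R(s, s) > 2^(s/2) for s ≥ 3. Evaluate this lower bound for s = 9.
2^(9/2) = 22.6274; so R(9, 9) > 22.6274

Colour each edge of K_n uniformly at random with red/blue. The expected number of monochromatic K_9 is C(n, 9) · 2 · 2^(−C(9,2)). If C(n, 9) · 2^(1 − C(9,2)) < 1, then with positive probability no monochromatic K_9 exists, so R(9, 9) > n. The standard estimate C(n, 9) ≤ n^9/9! shows this inequality holds whenever n ≤ 2^(9/2) (since 9! · 2^(C(9,2) − 1) > 2^(9^2/2) ≥ n^9). Hence R(9, 9) > 2^(9/2) = 22.6274.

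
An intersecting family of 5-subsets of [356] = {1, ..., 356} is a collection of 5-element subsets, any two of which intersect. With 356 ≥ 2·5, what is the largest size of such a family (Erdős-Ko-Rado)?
max |F| = C(355, 4) = 650635480

Erdős-Ko-Rado (1961): when n ≥ 2k, max |F| = C(n−1, k−1). The bound is attained by the star {A : i ∈ A} for any fixed i ∈ [n]. Here C(356−1, 5−1) = C(355, 4) = 650635480.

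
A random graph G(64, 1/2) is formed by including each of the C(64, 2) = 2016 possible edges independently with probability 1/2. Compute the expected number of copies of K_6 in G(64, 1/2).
E[# K_6] = C(64, 6) · (1/2)^C(6, 2) = 74974368 / 2^15 = 2342949/1024 ≈ 2288.036133

For each 6-subset S of vertices (there are C(64, 6) = 74974368 such S), let X_S = 1 if S induces a K_6 (all C(6, 2) = 15 edges present). Then P(X_S = 1) = (1/2)^15 = 1/32768. By linearity of expectation, E[# K_6] = C(64, 6) · (1/2)^15 = 74974368 / 32768 = 2342949/1024 ≈ 2288.036133.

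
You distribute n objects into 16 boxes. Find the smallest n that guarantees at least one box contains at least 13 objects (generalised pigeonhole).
n = (13 − 1)·16 + 1 = 193

By the generalised pigeonhole principle, to guarantee some box contains ≥ r objects we need more than (r − 1) · k objects total. Threshold: n = (r − 1) · k + 1. With r = 13 and k = 16: n = 12 · 16 + 1 = 192 + 1 = 193. For n = 192 = 12 · 16, we can put exactly 12 objects in every box, avoiding 13 in any single one — so 193 is tight.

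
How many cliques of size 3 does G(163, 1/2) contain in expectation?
E[# K_3] = C(163, 3) · (1/2)^C(3, 2) = 708561 / 2^3 = 88570.125

For each 3-subset S of vertices (there are C(163, 3) = 708561 such S), let X_S = 1 if S induces a K_3 (all C(3, 2) = 3 edges present). Then P(X_S = 1) = (1/2)^3 = 1/8. By linearity of expectation, E[# K_3] = C(163, 3) · (1/2)^3 = 708561 / 8 = 88570.125.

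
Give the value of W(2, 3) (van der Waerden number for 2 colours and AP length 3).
W(2, 3) = 9

Lower bound: the 2-colouring RRBBRRBB of {1, ..., 8} (R at positions {1, 2, 5, 6}, B at {3, 4, 7, 8}) contains no monochromatic 3-term AP, so W(2, 3) > 8. Upper bound: a case analysis on any 2-colouring of {1, ..., 9} forces such an AP. Hence W(2, 3) = 9.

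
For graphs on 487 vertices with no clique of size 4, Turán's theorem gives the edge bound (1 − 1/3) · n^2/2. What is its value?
Turán density bound = (2/3) · 487^2/2 = 237169/3 ≈ 79056.3333

Turán's theorem: ex(n, K_{r+1}) is achieved by the complete r-partite Turán graph T(n, r) with parts as balanced as possible, and is at most (1 − 1/r) · n^2/2. For r = 3, n = 487: the density bound is (2/3) · 237169/2 = 237169/3 ≈ 79056.3333. The integer-valued extremum is e(T(487, 3)) = 79056, which is strictly less than the density bound 237169/3 since 3 ∤ 487 (the parts of T(487, 3) cannot all be equal).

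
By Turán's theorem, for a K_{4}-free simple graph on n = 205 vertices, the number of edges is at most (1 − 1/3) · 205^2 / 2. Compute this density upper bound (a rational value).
Turán density bound = (2/3) · 205^2/2 = 42025/3 ≈ 14008.3333

Turán's theorem: ex(n, K_{r+1}) is achieved by the complete r-partite Turán graph T(n, r) with parts as balanced as possible, and is at most (1 − 1/r) · n^2/2. For r = 3, n = 205: the density bound is (2/3) · 42025/2 = 42025/3 ≈ 14008.3333. The integer-valued extremum is e(T(205, 3)) = 14008, which is strictly less than the density bound 42025/3 since 3 ∤ 205 (the parts of T(205, 3) cannot all be equal).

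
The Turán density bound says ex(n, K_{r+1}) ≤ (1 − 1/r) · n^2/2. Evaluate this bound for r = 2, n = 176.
Turán density bound = (1/2) · 176^2/2 = 7744

Turán's theorem: ex(n, K_{r+1}) is achieved by the complete r-partite Turán graph T(n, r) with parts as balanced as possible, and is at most (1 − 1/r) · n^2/2. For r = 2, n = 176: the density bound is (1/2) · 30976/2 = 7744. Since 2 ∣ 176, the Turán graph T(176, 2) has parts of equal size 88, and its edge count e(T(176, 2)) = 7744 attains the density bound exactly.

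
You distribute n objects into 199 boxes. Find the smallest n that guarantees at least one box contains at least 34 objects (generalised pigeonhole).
n = (34 − 1)·199 + 1 = 6568

By the generalised pigeonhole principle, to guarantee some box contains ≥ r objects we need more than (r − 1) · k objects total. Threshold: n = (r − 1) · k + 1. With r = 34 and k = 199: n = 33 · 199 + 1 = 6567 + 1 = 6568. For n = 6567 = 33 · 199, we can put exactly 33 objects in every box, avoiding 34 in any single one — so 6568 is tight.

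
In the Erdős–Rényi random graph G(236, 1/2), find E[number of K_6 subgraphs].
E[# K_6] = C(236, 6) · (1/2)^C(6, 2) = 225070777932 / 2^15 = 56267694483/8192 ≈ 6868615.049194

For each 6-subset S of vertices (there are C(236, 6) = 225070777932 such S), let X_S = 1 if S induces a K_6 (all C(6, 2) = 15 edges present). Then P(X_S = 1) = (1/2)^15 = 1/32768. By linearity of expectation, E[# K_6] = C(236, 6) · (1/2)^15 = 225070777932 / 32768 = 56267694483/8192 ≈ 6868615.049194.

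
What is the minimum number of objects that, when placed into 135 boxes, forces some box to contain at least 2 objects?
n = (2 − 1)·135 + 1 = 136

By the generalised pigeonhole principle, to guarantee some box contains ≥ r objects we need more than (r − 1) · k objects total. Threshold: n = (r − 1) · k + 1. With r = 2 and k = 135: n = 1 · 135 + 1 = 135 + 1 = 136. For n = 135 = 1 · 135, we can put exactly 1 objects in every box, avoiding 2 in any single one — so 136 is tight.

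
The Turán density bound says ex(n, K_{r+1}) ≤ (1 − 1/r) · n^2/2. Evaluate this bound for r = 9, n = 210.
Turán density bound = (8/9) · 210^2/2 = 19600

Turán's theorem: ex(n, K_{r+1}) is achieved by the complete r-partite Turán graph T(n, r) with parts as balanced as possible, and is at most (1 − 1/r) · n^2/2. For r = 9, n = 210: the density bound is (8/9) · 44100/2 = 19600. The integer-valued extremum is e(T(210, 9)) = 19599, which is strictly less than the density bound 19600 since 9 ∤ 210 (the parts of T(210, 9) cannot all be equal).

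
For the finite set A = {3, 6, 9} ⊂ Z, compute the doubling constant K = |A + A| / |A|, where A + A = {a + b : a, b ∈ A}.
K = |A + A| / |A| = 5/3

Enumerate A + A = {a + b : a, b ∈ A}. With |A| = 3, there are |A|^2 = 9 ordered sum pairs; collecting distinct values, A + A = {6, 9, 12, 15, 18}, so |A + A| = 5. Thus K = 5/3. Here |A + A| = 2|A| − 1 = 5, the minimum possible — so K = 5/3 is minimal, which holds iff A is an arithmetic progression.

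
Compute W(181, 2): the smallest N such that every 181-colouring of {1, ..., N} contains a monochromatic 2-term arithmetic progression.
W(181, 2) = 181 + 1 = 182

A 2-term AP is any pair of integers, so a monochromatic 2-AP exists iff some colour is used at least twice. With 181 colours, the colouring i ↦ i on {1, ..., 181} uses each colour once, avoiding any monochromatic pair, so W(181, 2) > 181. For {1, ..., 182}, pigeonhole forces two integers of the same colour, which form a monochromatic 2-AP. Hence W(181, 2) = 182.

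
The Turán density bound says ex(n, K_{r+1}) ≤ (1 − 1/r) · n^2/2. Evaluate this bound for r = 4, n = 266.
Turán density bound = (3/4) · 266^2/2 = 53067/2 ≈ 26533.5

Turán's theorem: ex(n, K_{r+1}) is achieved by the complete r-partite Turán graph T(n, r) with parts as balanced as possible, and is at most (1 − 1/r) · n^2/2. For r = 4, n = 266: the density bound is (3/4) · 70756/2 = 53067/2 ≈ 26533.5. The integer-valued extremum is e(T(266, 4)) = 26533, which is strictly less than the density bound 53067/2 since 4 ∤ 266 (the parts of T(266, 4) cannot all be equal).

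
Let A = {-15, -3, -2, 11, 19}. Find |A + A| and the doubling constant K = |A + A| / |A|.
K = |A + A| / |A| = 14/5

Enumerate A + A = {a + b : a, b ∈ A}. With |A| = 5, there are |A|^2 = 25 ordered sum pairs; collecting distinct values, A + A = {-30, -18, -17, -6, -5, -4, 4, 8, 9, 16, 17, 22, 30, 38}, so |A + A| = 14. Thus K = 14/5. For comparison, the minimum possible |A + A| over all 5-element sets is 2·5 − 1 = 9 (so min K = 9/5), attained only by arithmetic progressions.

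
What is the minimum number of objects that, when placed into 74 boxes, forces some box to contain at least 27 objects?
n = (27 − 1)·74 + 1 = 1925

By the generalised pigeonhole principle, to guarantee some box contains ≥ r objects we need more than (r − 1) · k objects total. Threshold: n = (r − 1) · k + 1. With r = 27 and k = 74: n = 26 · 74 + 1 = 1924 + 1 = 1925. For n = 1924 = 26 · 74, we can put exactly 26 objects in every box, avoiding 27 in any single one — so 1925 is tight.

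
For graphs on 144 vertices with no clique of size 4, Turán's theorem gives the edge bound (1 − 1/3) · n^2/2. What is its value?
Turán density bound = (2/3) · 144^2/2 = 6912

Turán's theorem: ex(n, K_{r+1}) is achieved by the complete r-partite Turán graph T(n, r) with parts as balanced as possible, and is at most (1 − 1/r) · n^2/2. For r = 3, n = 144: the density bound is (2/3) · 20736/2 = 6912. Since 3 ∣ 144, the Turán graph T(144, 3) has parts of equal size 48, and its edge count e(T(144, 3)) = 6912 attains the density bound exactly.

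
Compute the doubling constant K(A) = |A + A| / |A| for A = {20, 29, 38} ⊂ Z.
K = |A + A| / |A| = 5/3

Enumerate A + A = {a + b : a, b ∈ A}. With |A| = 3, there are |A|^2 = 9 ordered sum pairs; collecting distinct values, A + A = {40, 49, 58, 67, 76}, so |A + A| = 5. Thus K = 5/3. Here |A + A| = 2|A| − 1 = 5, the minimum possible — so K = 5/3 is minimal, which holds iff A is an arithmetic progression.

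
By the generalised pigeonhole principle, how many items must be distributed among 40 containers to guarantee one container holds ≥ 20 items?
n = (20 − 1)·40 + 1 = 761

By the generalised pigeonhole principle, to guarantee some box contains ≥ r objects we need more than (r − 1) · k objects total. Threshold: n = (r − 1) · k + 1. With r = 20 and k = 40: n = 19 · 40 + 1 = 760 + 1 = 761. For n = 760 = 19 · 40, we can put exactly 19 objects in every box, avoiding 20 in any single one — so 761 is tight.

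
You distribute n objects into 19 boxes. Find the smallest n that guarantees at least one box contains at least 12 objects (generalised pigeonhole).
n = (12 − 1)·19 + 1 = 210

By the generalised pigeonhole principle, to guarantee some box contains ≥ r objects we need more than (r − 1) · k objects total. Threshold: n = (r − 1) · k + 1. With r = 12 and k = 19: n = 11 · 19 + 1 = 209 + 1 = 210. For n = 209 = 11 · 19, we can put exactly 11 objects in every box, avoiding 12 in any single one — so 210 is tight.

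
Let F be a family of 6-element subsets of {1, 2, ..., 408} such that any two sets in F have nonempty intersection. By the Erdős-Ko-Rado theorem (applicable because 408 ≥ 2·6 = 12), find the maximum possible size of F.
max |F| = C(407, 5) = 90798909201

Erdős-Ko-Rado (1961): when n ≥ 2k, max |F| = C(n−1, k−1). The bound is attained by the star {A : i ∈ A} for any fixed i ∈ [n]. Here C(408−1, 6−1) = C(407, 5) = 90798909201.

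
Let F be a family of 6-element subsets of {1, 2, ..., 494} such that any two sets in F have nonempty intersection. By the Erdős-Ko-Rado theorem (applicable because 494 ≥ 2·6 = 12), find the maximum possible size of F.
max |F| = C(493, 5) = 237802933263

Erdős-Ko-Rado (1961): when n ≥ 2k, max |F| = C(n−1, k−1). The bound is attained by the star {A : i ∈ A} for any fixed i ∈ [n]. Here C(494−1, 6−1) = C(493, 5) = 237802933263.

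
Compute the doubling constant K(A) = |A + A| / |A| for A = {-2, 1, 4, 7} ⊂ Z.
K = |A + A| / |A| = 7/4

Enumerate A + A = {a + b : a, b ∈ A}. With |A| = 4, there are |A|^2 = 16 ordered sum pairs; collecting distinct values, A + A = {-4, -1, 2, 5, 8, 11, 14}, so |A + A| = 7. Thus K = 7/4. Here |A + A| = 2|A| − 1 = 7, the minimum possible — so K = 7/4 is minimal, which holds iff A is an arithmetic progression.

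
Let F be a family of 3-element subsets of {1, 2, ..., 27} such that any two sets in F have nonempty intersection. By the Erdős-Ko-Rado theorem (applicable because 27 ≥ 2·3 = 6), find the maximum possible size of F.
max |F| = C(26, 2) = 325

The Erdős-Ko-Rado theorem states: for n ≥ 2k, an intersecting family of k-subsets of an n-element set has size at most C(n − 1, k − 1), with equality for 'star' families {A ⊆ [n] : |A| = k, i ∈ A} (fix an element i). For n = 27, k = 3: C(26, 2) = 325.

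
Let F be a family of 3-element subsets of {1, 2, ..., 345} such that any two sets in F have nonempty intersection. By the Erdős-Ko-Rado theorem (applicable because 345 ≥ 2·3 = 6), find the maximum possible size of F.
max |F| = C(344, 2) = 58996

Erdős-Ko-Rado (1961): when n ≥ 2k, max |F| = C(n−1, k−1). The bound is attained by the star {A : i ∈ A} for any fixed i ∈ [n]. Here C(345−1, 3−1) = C(344, 2) = 58996.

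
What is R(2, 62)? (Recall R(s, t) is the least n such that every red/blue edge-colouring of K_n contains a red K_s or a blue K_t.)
R(2, 62) = 62

R(2, k) = k for all k ≥ 2: in a 2-colouring of K_k, either some edge is red (a red K_2) or all edges are blue (a blue K_k). And K_{61} coloured all-blue has no blue K_62, so R(2, 62) > 61. Hence R(2, 62) = 62.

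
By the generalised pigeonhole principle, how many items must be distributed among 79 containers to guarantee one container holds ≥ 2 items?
n = (2 − 1)·79 + 1 = 80

By the generalised pigeonhole principle, to guarantee some box contains ≥ r objects we need more than (r − 1) · k objects total. Threshold: n = (r − 1) · k + 1. With r = 2 and k = 79: n = 1 · 79 + 1 = 79 + 1 = 80. For n = 79 = 1 · 79, we can put exactly 1 objects in every box, avoiding 2 in any single one — so 80 is tight.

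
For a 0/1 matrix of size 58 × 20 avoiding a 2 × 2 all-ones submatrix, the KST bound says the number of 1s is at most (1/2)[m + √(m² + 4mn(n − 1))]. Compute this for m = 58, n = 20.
z(58, 20; 2, 2) ≤ (1/2)[58 + √(58² + 4·58·20·19)] = (1/2)[58 + √91524] = 180.2647

Kővári–Sós–Turán: let r_1, ..., r_58 be the row sums and z = Σ r_i the total number of 1s. Each pair of columns can share at most one row with both entries 1 (else a 2×2 all-ones block appears), so Σ_i C(r_i, 2) ≤ C(20, 2) = 190. By convexity Σ_i C(r_i, 2) ≥ 58·C(z/58, 2) = z(z − 58)/(2·58), giving z² − 58z − 58·20·19 ≤ 0 and hence z ≤ (1/2)[58 + √(3364 + 4·22040)] = (1/2)[58 + √91524] ≈ (1/2)(58 + 302.5293) = 180.2647.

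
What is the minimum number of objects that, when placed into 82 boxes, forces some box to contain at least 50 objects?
n = (50 − 1)·82 + 1 = 4019

By the generalised pigeonhole principle, to guarantee some box contains ≥ r objects we need more than (r − 1) · k objects total. Threshold: n = (r − 1) · k + 1. With r = 50 and k = 82: n = 49 · 82 + 1 = 4018 + 1 = 4019. For n = 4018 = 49 · 82, we can put exactly 49 objects in every box, avoiding 50 in any single one — so 4019 is tight.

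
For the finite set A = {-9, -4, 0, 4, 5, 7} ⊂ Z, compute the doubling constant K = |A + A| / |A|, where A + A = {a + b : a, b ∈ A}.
K = |A + A| / |A| = 19/6

Enumerate A + A = {a + b : a, b ∈ A}. With |A| = 6, there are |A|^2 = 36 ordered sum pairs; collecting distinct values, A + A = {-18, -13, -9, -8, -5, -4, -2, 0, 1, 3, 4, 5, 7, 8, 9, 10, 11, 12, 14}, so |A + A| = 19. Thus K = 19/6. For comparison, the minimum possible |A + A| over all 6-element sets is 2·6 − 1 = 11 (so min K = 11/6), attained only by arithmetic progressions.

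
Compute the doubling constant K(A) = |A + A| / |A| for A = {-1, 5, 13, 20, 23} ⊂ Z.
K = |A + A| / |A| = 15/5 = 3

Enumerate A + A = {a + b : a, b ∈ A}. With |A| = 5, there are |A|^2 = 25 ordered sum pairs; collecting distinct values, A + A = {-2, 4, 10, 12, 18, 19, 22, 25, 26, 28, 33, 36, 40, 43, 46}, so |A + A| = 15. Thus K = 15/5 = 3. For comparison, the minimum possible |A + A| over all 5-element sets is 2·5 − 1 = 9 (so min K = 9/5), attained only by arithmetic progressions.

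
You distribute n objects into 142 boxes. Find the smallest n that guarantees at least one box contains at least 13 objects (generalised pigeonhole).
n = (13 − 1)·142 + 1 = 1705

By the generalised pigeonhole principle, to guarantee some box contains ≥ r objects we need more than (r − 1) · k objects total. Threshold: n = (r − 1) · k + 1. With r = 13 and k = 142: n = 12 · 142 + 1 = 1704 + 1 = 1705. For n = 1704 = 12 · 142, we can put exactly 12 objects in every box, avoiding 13 in any single one — so 1705 is tight.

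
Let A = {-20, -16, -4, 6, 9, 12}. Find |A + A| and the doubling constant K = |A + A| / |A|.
K = |A + A| / |A| = 19/6

Enumerate A + A = {a + b : a, b ∈ A}. With |A| = 6, there are |A|^2 = 36 ordered sum pairs; collecting distinct values, A + A = {-40, -36, -32, -24, -20, -14, -11, -10, -8, -7, -4, 2, 5, 8, 12, 15, 18, 21, 24}, so |A + A| = 19. Thus K = 19/6. For comparison, the minimum possible |A + A| over all 6-element sets is 2·6 − 1 = 11 (so min K = 11/6), attained only by arithmetic progressions.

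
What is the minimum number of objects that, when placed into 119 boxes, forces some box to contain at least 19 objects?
n = (19 − 1)·119 + 1 = 2143

By the generalised pigeonhole principle, to guarantee some box contains ≥ r objects we need more than (r − 1) · k objects total. Threshold: n = (r − 1) · k + 1. With r = 19 and k = 119: n = 18 · 119 + 1 = 2142 + 1 = 2143. For n = 2142 = 18 · 119, we can put exactly 18 objects in every box, avoiding 19 in any single one — so 2143 is tight.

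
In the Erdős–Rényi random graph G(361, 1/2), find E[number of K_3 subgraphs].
E[# K_3] = C(361, 3) · (1/2)^C(3, 2) = 7775940 / 2^3 = 1943985/2 = 971992.5

For each 3-subset S of vertices (there are C(361, 3) = 7775940 such S), let X_S = 1 if S induces a K_3 (all C(3, 2) = 3 edges present). Then P(X_S = 1) = (1/2)^3 = 1/8. By linearity of expectation, E[# K_3] = C(361, 3) · (1/2)^3 = 7775940 / 8 = 1943985/2 = 971992.5.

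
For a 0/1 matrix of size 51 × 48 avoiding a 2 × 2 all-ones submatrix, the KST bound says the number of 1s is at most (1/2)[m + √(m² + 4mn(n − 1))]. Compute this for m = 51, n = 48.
z(51, 48; 2, 2) ≤ (1/2)[51 + √(51² + 4·51·48·47)] = (1/2)[51 + √462825] = 365.6562

Kővári–Sós–Turán: let r_1, ..., r_51 be the row sums and z = Σ r_i the total number of 1s. Each pair of columns can share at most one row with both entries 1 (else a 2×2 all-ones block appears), so Σ_i C(r_i, 2) ≤ C(48, 2) = 1128. By convexity Σ_i C(r_i, 2) ≥ 51·C(z/51, 2) = z(z − 51)/(2·51), giving z² − 51z − 51·48·47 ≤ 0 and hence z ≤ (1/2)[51 + √(2601 + 4·115056)] = (1/2)[51 + √462825] ≈ (1/2)(51 + 680.3124) = 365.6562.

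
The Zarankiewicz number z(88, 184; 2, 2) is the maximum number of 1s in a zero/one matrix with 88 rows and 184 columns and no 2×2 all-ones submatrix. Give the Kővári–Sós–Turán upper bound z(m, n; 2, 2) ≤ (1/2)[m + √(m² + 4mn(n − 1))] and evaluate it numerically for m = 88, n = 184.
z(88, 184; 2, 2) ≤ (1/2)[88 + √(88² + 4·88·184·183)] = (1/2)[88 + √11860288] = 1765.9384

Kővári–Sós–Turán: let r_1, ..., r_88 be the row sums and z = Σ r_i the total number of 1s. Each pair of columns can share at most one row with both entries 1 (else a 2×2 all-ones block appears), so Σ_i C(r_i, 2) ≤ C(184, 2) = 16836. By convexity Σ_i C(r_i, 2) ≥ 88·C(z/88, 2) = z(z − 88)/(2·88), giving z² − 88z − 88·184·183 ≤ 0 and hence z ≤ (1/2)[88 + √(7744 + 4·2963136)] = (1/2)[88 + √11860288] ≈ (1/2)(88 + 3443.8769) = 1765.9384.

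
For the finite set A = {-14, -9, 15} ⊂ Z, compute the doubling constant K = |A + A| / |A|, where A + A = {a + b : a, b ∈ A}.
K = |A + A| / |A| = 6/3 = 2

Enumerate A + A = {a + b : a, b ∈ A}. With |A| = 3, there are |A|^2 = 9 ordered sum pairs; collecting distinct values, A + A = {-28, -23, -18, 1, 6, 30}, so |A + A| = 6. Thus K = 6/3 = 2. For comparison, the minimum possible |A + A| over all 3-element sets is 2·3 − 1 = 5 (so min K = 5/3), attained only by arithmetic progressions.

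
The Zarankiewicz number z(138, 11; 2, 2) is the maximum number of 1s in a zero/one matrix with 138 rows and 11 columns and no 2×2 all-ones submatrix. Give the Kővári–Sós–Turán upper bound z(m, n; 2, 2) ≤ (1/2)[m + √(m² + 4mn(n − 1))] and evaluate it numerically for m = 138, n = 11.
z(138, 11; 2, 2) ≤ (1/2)[138 + √(138² + 4·138·11·10)] = (1/2)[138 + √79764] = 210.2126

Kővári–Sós–Turán: let r_1, ..., r_138 be the row sums and z = Σ r_i the total number of 1s. Each pair of columns can share at most one row with both entries 1 (else a 2×2 all-ones block appears), so Σ_i C(r_i, 2) ≤ C(11, 2) = 55. By convexity Σ_i C(r_i, 2) ≥ 138·C(z/138, 2) = z(z − 138)/(2·138), giving z² − 138z − 138·11·10 ≤ 0 and hence z ≤ (1/2)[138 + √(19044 + 4·15180)] = (1/2)[138 + √79764] ≈ (1/2)(138 + 282.4252) = 210.2126.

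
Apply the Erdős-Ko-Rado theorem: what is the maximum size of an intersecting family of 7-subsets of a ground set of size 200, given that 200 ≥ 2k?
max |F| = C(199, 6) = 79936367511

The Erdős-Ko-Rado theorem states: for n ≥ 2k, an intersecting family of k-subsets of an n-element set has size at most C(n − 1, k − 1), with equality for 'star' families {A ⊆ [n] : |A| = k, i ∈ A} (fix an element i). For n = 200, k = 7: C(199, 6) = 79936367511.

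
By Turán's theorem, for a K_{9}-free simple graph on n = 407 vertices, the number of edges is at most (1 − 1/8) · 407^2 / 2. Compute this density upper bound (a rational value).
Turán density bound = (7/8) · 407^2/2 = 1159543/16 ≈ 72471.4375

Turán's theorem: ex(n, K_{r+1}) is achieved by the complete r-partite Turán graph T(n, r) with parts as balanced as possible, and is at most (1 − 1/r) · n^2/2. For r = 8, n = 407: the density bound is (7/8) · 165649/2 = 1159543/16 ≈ 72471.4375. The integer-valued extremum is e(T(407, 8)) = 72471, which is strictly less than the density bound 1159543/16 since 8 ∤ 407 (the parts of T(407, 8) cannot all be equal).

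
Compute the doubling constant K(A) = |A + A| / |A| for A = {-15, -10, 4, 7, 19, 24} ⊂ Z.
K = |A + A| / |A| = 19/6

Enumerate A + A = {a + b : a, b ∈ A}. With |A| = 6, there are |A|^2 = 36 ordered sum pairs; collecting distinct values, A + A = {-30, -25, -20, -11, -8, -6, -3, 4, 8, 9, 11, 14, 23, 26, 28, 31, 38, 43, 48}, so |A + A| = 19. Thus K = 19/6. For comparison, the minimum possible |A + A| over all 6-element sets is 2·6 − 1 = 11 (so min K = 11/6), attained only by arithmetic progressions.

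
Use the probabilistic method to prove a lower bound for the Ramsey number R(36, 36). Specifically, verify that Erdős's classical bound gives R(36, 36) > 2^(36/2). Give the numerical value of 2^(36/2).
2^(36/2) = 262144; so R(36, 36) > 262144

Colour each edge of K_n uniformly at random with red/blue. The expected number of monochromatic K_36 is C(n, 36) · 2 · 2^(−C(36,2)). If C(n, 36) · 2^(1 − C(36,2)) < 1, then with positive probability no monochromatic K_36 exists, so R(36, 36) > n. The standard estimate C(n, 36) ≤ n^36/36! shows this inequality holds whenever n ≤ 2^(36/2) (since 36! · 2^(C(36,2) − 1) > 2^(36^2/2) ≥ n^36). Hence R(36, 36) > 2^(36/2) = 262144.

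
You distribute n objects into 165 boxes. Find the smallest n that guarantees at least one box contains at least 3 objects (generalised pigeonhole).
n = (3 − 1)·165 + 1 = 331

By the generalised pigeonhole principle, to guarantee some box contains ≥ r objects we need more than (r − 1) · k objects total. Threshold: n = (r − 1) · k + 1. With r = 3 and k = 165: n = 2 · 165 + 1 = 330 + 1 = 331. For n = 330 = 2 · 165, we can put exactly 2 objects in every box, avoiding 3 in any single one — so 331 is tight.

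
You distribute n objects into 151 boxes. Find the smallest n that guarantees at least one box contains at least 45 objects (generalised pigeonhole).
n = (45 − 1)·151 + 1 = 6645

By the generalised pigeonhole principle, to guarantee some box contains ≥ r objects we need more than (r − 1) · k objects total. Threshold: n = (r − 1) · k + 1. With r = 45 and k = 151: n = 44 · 151 + 1 = 6644 + 1 = 6645. For n = 6644 = 44 · 151, we can put exactly 44 objects in every box, avoiding 45 in any single one — so 6645 is tight.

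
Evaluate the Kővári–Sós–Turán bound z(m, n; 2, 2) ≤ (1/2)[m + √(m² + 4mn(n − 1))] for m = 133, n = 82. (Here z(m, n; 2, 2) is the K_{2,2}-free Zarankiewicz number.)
z(133, 82; 2, 2) ≤ (1/2)[133 + √(133² + 4·133·82·81)] = (1/2)[133 + √3551233] = 1008.7358

Kővári–Sós–Turán: let r_1, ..., r_133 be the row sums and z = Σ r_i the total number of 1s. Each pair of columns can share at most one row with both entries 1 (else a 2×2 all-ones block appears), so Σ_i C(r_i, 2) ≤ C(82, 2) = 3321. By convexity Σ_i C(r_i, 2) ≥ 133·C(z/133, 2) = z(z − 133)/(2·133), giving z² − 133z − 133·82·81 ≤ 0 and hence z ≤ (1/2)[133 + √(17689 + 4·883386)] = (1/2)[133 + √3551233] ≈ (1/2)(133 + 1884.4715) = 1008.7358.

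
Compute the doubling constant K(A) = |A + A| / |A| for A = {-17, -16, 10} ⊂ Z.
K = |A + A| / |A| = 6/3 = 2

Enumerate A + A = {a + b : a, b ∈ A}. With |A| = 3, there are |A|^2 = 9 ordered sum pairs; collecting distinct values, A + A = {-34, -33, -32, -7, -6, 20}, so |A + A| = 6. Thus K = 6/3 = 2. For comparison, the minimum possible |A + A| over all 3-element sets is 2·3 − 1 = 5 (so min K = 5/3), attained only by arithmetic progressions.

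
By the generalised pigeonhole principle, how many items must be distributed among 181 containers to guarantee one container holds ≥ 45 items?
n = (45 − 1)·181 + 1 = 7965

By the generalised pigeonhole principle, to guarantee some box contains ≥ r objects we need more than (r − 1) · k objects total. Threshold: n = (r − 1) · k + 1. With r = 45 and k = 181: n = 44 · 181 + 1 = 7964 + 1 = 7965. For n = 7964 = 44 · 181, we can put exactly 44 objects in every box, avoiding 45 in any single one — so 7965 is tight.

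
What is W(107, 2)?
W(107, 2) = 107 + 1 = 108

A 2-term AP is any pair of integers, so a monochromatic 2-AP exists iff some colour is used at least twice. With 107 colours, the colouring i ↦ i on {1, ..., 107} uses each colour once, avoiding any monochromatic pair, so W(107, 2) > 107. For {1, ..., 108}, pigeonhole forces two integers of the same colour, which form a monochromatic 2-AP. Hence W(107, 2) = 108.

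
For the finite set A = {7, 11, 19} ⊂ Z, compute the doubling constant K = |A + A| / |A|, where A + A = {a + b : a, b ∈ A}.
K = |A + A| / |A| = 6/3 = 2

Enumerate A + A = {a + b : a, b ∈ A}. With |A| = 3, there are |A|^2 = 9 ordered sum pairs; collecting distinct values, A + A = {14, 18, 22, 26, 30, 38}, so |A + A| = 6. Thus K = 6/3 = 2. For comparison, the minimum possible |A + A| over all 3-element sets is 2·3 − 1 = 5 (so min K = 5/3), attained only by arithmetic progressions.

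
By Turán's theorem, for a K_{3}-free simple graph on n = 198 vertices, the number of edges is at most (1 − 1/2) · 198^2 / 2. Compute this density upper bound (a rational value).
Turán density bound = (1/2) · 198^2/2 = 9801

Turán's theorem: ex(n, K_{r+1}) is achieved by the complete r-partite Turán graph T(n, r) with parts as balanced as possible, and is at most (1 − 1/r) · n^2/2. For r = 2, n = 198: the density bound is (1/2) · 39204/2 = 9801. Since 2 ∣ 198, the Turán graph T(198, 2) has parts of equal size 99, and its edge count e(T(198, 2)) = 9801 attains the density bound exactly.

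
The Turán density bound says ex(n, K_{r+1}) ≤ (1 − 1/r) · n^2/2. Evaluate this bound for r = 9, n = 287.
Turán density bound = (8/9) · 287^2/2 = 329476/9 ≈ 36608.4444

Turán's theorem: ex(n, K_{r+1}) is achieved by the complete r-partite Turán graph T(n, r) with parts as balanced as possible, and is at most (1 − 1/r) · n^2/2. For r = 9, n = 287: the density bound is (8/9) · 82369/2 = 329476/9 ≈ 36608.4444. The integer-valued extremum is e(T(287, 9)) = 36608, which is strictly less than the density bound 329476/9 since 9 ∤ 287 (the parts of T(287, 9) cannot all be equal).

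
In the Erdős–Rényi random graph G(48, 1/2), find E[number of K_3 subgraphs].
E[# K_3] = C(48, 3) · (1/2)^C(3, 2) = 17296 / 2^3 = 2162

For each 3-subset S of vertices (there are C(48, 3) = 17296 such S), let X_S = 1 if S induces a K_3 (all C(3, 2) = 3 edges present). Then P(X_S = 1) = (1/2)^3 = 1/8. By linearity of expectation, E[# K_3] = C(48, 3) · (1/2)^3 = 17296 / 8 = 2162.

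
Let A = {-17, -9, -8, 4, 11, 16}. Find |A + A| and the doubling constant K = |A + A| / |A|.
K = |A + A| / |A| = 20/6 = 10/3

Enumerate A + A = {a + b : a, b ∈ A}. With |A| = 6, there are |A|^2 = 36 ordered sum pairs; collecting distinct values, A + A = {-34, -26, -25, -18, -17, -16, -13, -6, -5, -4, -1, 2, 3, 7, 8, 15, 20, 22, 27, 32}, so |A + A| = 20. Thus K = 20/6 = 10/3. For comparison, the minimum possible |A + A| over all 6-element sets is 2·6 − 1 = 11 (so min K = 11/6), attained only by arithmetic progressions.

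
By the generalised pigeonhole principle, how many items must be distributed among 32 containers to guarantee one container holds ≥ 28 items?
n = (28 − 1)·32 + 1 = 865

By the generalised pigeonhole principle, to guarantee some box contains ≥ r objects we need more than (r − 1) · k objects total. Threshold: n = (r − 1) · k + 1. With r = 28 and k = 32: n = 27 · 32 + 1 = 864 + 1 = 865. For n = 864 = 27 · 32, we can put exactly 27 objects in every box, avoiding 28 in any single one — so 865 is tight.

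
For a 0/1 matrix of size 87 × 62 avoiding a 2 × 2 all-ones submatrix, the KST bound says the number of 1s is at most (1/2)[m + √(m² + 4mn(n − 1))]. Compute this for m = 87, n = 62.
z(87, 62; 2, 2) ≤ (1/2)[87 + √(87² + 4·87·62·61)] = (1/2)[87 + √1323705] = 618.7619

Kővári–Sós–Turán: let r_1, ..., r_87 be the row sums and z = Σ r_i the total number of 1s. Each pair of columns can share at most one row with both entries 1 (else a 2×2 all-ones block appears), so Σ_i C(r_i, 2) ≤ C(62, 2) = 1891. By convexity Σ_i C(r_i, 2) ≥ 87·C(z/87, 2) = z(z − 87)/(2·87), giving z² − 87z − 87·62·61 ≤ 0 and hence z ≤ (1/2)[87 + √(7569 + 4·329034)] = (1/2)[87 + √1323705] ≈ (1/2)(87 + 1150.5238) = 618.7619.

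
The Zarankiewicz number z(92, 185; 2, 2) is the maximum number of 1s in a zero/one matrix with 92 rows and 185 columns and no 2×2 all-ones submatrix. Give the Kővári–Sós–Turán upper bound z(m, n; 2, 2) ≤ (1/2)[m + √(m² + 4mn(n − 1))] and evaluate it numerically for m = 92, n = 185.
z(92, 185; 2, 2) ≤ (1/2)[92 + √(92² + 4·92·185·184)] = (1/2)[92 + √12535184] = 1816.2531

Kővári–Sós–Turán: let r_1, ..., r_92 be the row sums and z = Σ r_i the total number of 1s. Each pair of columns can share at most one row with both entries 1 (else a 2×2 all-ones block appears), so Σ_i C(r_i, 2) ≤ C(185, 2) = 17020. By convexity Σ_i C(r_i, 2) ≥ 92·C(z/92, 2) = z(z − 92)/(2·92), giving z² − 92z − 92·185·184 ≤ 0 and hence z ≤ (1/2)[92 + √(8464 + 4·3131680)] = (1/2)[92 + √12535184] ≈ (1/2)(92 + 3540.5062) = 1816.2531.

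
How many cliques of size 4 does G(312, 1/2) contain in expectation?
E[# K_4] = C(312, 4) · (1/2)^C(4, 2) = 387278970 / 2^6 = 193639485/32 = 6051233.90625

For each 4-subset S of vertices (there are C(312, 4) = 387278970 such S), let X_S = 1 if S induces a K_4 (all C(4, 2) = 6 edges present). Then P(X_S = 1) = (1/2)^6 = 1/64. By linearity of expectation, E[# K_4] = C(312, 4) · (1/2)^6 = 387278970 / 64 = 193639485/32 = 6051233.90625.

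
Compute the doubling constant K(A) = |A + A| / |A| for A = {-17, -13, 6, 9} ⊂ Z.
K = |A + A| / |A| = 10/4 = 5/2

Enumerate A + A = {a + b : a, b ∈ A}. With |A| = 4, there are |A|^2 = 16 ordered sum pairs; collecting distinct values, A + A = {-34, -30, -26, -11, -8, -7, -4, 12, 15, 18}, so |A + A| = 10. Thus K = 10/4 = 5/2. For comparison, the minimum possible |A + A| over all 4-element sets is 2·4 − 1 = 7 (so min K = 7/4), attained only by arithmetic progressions.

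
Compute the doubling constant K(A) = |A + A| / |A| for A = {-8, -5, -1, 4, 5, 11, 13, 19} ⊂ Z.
K = |A + A| / |A| = 31/8

Enumerate A + A = {a + b : a, b ∈ A}. With |A| = 8, there are |A|^2 = 64 ordered sum pairs; collecting distinct values, A + A = {-16, -13, -10, -9, -6, -4, -3, -2, -1, 0, 3, 4, 5, 6, 8, 9, 10, 11, 12, 14, 15, 16, 17, 18, 22, 23, 24, 26, 30, 32, 38}, so |A + A| = 31. Thus K = 31/8. For comparison, the minimum possible |A + A| over all 8-element sets is 2·8 − 1 = 15 (so min K = 15/8), attained only by arithmetic progressions.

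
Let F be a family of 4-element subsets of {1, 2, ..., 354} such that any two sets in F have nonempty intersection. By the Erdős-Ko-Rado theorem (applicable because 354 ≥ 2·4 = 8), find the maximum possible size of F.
max |F| = C(353, 3) = 7268976

Erdős-Ko-Rado (1961): when n ≥ 2k, max |F| = C(n−1, k−1). The bound is attained by the star {A : i ∈ A} for any fixed i ∈ [n]. Here C(354−1, 4−1) = C(353, 3) = 7268976.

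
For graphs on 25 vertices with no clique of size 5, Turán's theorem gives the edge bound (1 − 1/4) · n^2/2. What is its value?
Turán density bound = (3/4) · 25^2/2 = 1875/8 ≈ 234.375

Turán's theorem: ex(n, K_{r+1}) is achieved by the complete r-partite Turán graph T(n, r) with parts as balanced as possible, and is at most (1 − 1/r) · n^2/2. For r = 4, n = 25: the density bound is (3/4) · 625/2 = 1875/8 ≈ 234.375. The integer-valued extremum is e(T(25, 4)) = 234, which is strictly less than the density bound 1875/8 since 4 ∤ 25 (the parts of T(25, 4) cannot all be equal).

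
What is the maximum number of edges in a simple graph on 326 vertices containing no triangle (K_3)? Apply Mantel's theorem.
ex(326, K_3) = ⌊326^2/4⌋ = 26569

Mantel (1907): a triangle-free graph on n vertices has at most ⌊n^2/4⌋ edges, with equality for the complete bipartite graph K_{⌊n/2⌋, ⌈n/2⌉}. For n = 326: ⌊326^2/4⌋ = ⌊106276/4⌋ = 26569. The extremal graph is K_{163, 163}, which has 163·163 = 26569 edges.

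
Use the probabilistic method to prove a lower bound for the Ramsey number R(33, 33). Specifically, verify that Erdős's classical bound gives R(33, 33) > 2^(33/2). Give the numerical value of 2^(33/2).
2^(33/2) = 92681.9; so R(33, 33) > 92681.9

Colour each edge of K_n uniformly at random with red/blue. The expected number of monochromatic K_33 is C(n, 33) · 2 · 2^(−C(33,2)). If C(n, 33) · 2^(1 − C(33,2)) < 1, then with positive probability no monochromatic K_33 exists, so R(33, 33) > n. The standard estimate C(n, 33) ≤ n^33/33! shows this inequality holds whenever n ≤ 2^(33/2) (since 33! · 2^(C(33,2) − 1) > 2^(33^2/2) ≥ n^33). Hence R(33, 33) > 2^(33/2) = 92681.9.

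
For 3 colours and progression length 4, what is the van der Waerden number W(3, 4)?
W(3, 4) = 293

This is a classical value, W(3, 4) = 293, established by combining an explicit 3-colouring of {1, ..., 292} with no monochromatic 4-AP (giving the lower bound W(3, 4) > 292) and a finite case analysis / exhaustive computer search showing every 3-colouring of {1, ..., 293} has such an AP.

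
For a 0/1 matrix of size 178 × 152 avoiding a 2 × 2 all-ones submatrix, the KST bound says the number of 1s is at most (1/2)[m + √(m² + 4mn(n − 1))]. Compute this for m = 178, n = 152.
z(178, 152; 2, 2) ≤ (1/2)[178 + √(178² + 4·178·152·151)] = (1/2)[178 + √16373508] = 2112.2096

Kővári–Sós–Turán: let r_1, ..., r_178 be the row sums and z = Σ r_i the total number of 1s. Each pair of columns can share at most one row with both entries 1 (else a 2×2 all-ones block appears), so Σ_i C(r_i, 2) ≤ C(152, 2) = 11476. By convexity Σ_i C(r_i, 2) ≥ 178·C(z/178, 2) = z(z − 178)/(2·178), giving z² − 178z − 178·152·151 ≤ 0 and hence z ≤ (1/2)[178 + √(31684 + 4·4085456)] = (1/2)[178 + √16373508] ≈ (1/2)(178 + 4046.4192) = 2112.2096.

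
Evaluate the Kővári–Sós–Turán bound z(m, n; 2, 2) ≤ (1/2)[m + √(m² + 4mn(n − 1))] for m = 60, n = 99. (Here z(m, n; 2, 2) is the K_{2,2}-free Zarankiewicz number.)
z(60, 99; 2, 2) ≤ (1/2)[60 + √(60² + 4·60·99·98)] = (1/2)[60 + √2332080] = 793.5575

Kővári–Sós–Turán: let r_1, ..., r_60 be the row sums and z = Σ r_i the total number of 1s. Each pair of columns can share at most one row with both entries 1 (else a 2×2 all-ones block appears), so Σ_i C(r_i, 2) ≤ C(99, 2) = 4851. By convexity Σ_i C(r_i, 2) ≥ 60·C(z/60, 2) = z(z − 60)/(2·60), giving z² − 60z − 60·99·98 ≤ 0 and hence z ≤ (1/2)[60 + √(3600 + 4·582120)] = (1/2)[60 + √2332080] ≈ (1/2)(60 + 1527.1149) = 793.5575.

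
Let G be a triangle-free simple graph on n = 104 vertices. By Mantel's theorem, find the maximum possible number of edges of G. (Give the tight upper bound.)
ex(104, K_3) = ⌊104^2/4⌋ = 2704

Mantel (1907): a triangle-free graph on n vertices has at most ⌊n^2/4⌋ edges, with equality for the complete bipartite graph K_{⌊n/2⌋, ⌈n/2⌉}. For n = 104: ⌊104^2/4⌋ = ⌊10816/4⌋ = 2704. The extremal graph is K_{52, 52}, which has 52·52 = 2704 edges.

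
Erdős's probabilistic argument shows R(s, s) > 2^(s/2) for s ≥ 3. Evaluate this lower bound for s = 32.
2^(32/2) = 65536; so R(32, 32) > 65536

Colour each edge of K_n uniformly at random with red/blue. The expected number of monochromatic K_32 is C(n, 32) · 2 · 2^(−C(32,2)). If C(n, 32) · 2^(1 − C(32,2)) < 1, then with positive probability no monochromatic K_32 exists, so R(32, 32) > n. The standard estimate C(n, 32) ≤ n^32/32! shows this inequality holds whenever n ≤ 2^(32/2) (since 32! · 2^(C(32,2) − 1) > 2^(32^2/2) ≥ n^32). Hence R(32, 32) > 2^(32/2) = 65536.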